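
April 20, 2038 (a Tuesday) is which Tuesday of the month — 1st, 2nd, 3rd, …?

Day 20 falls in week ⌈20/7⌉ of the month.
Days 1–7 hold the 1st Tuesday, 8–14 the 2nd, 15–21 the 3rd, 22–28 the 4th, 29–31 the 5th.
20 is in the range for the 3rd.

3rd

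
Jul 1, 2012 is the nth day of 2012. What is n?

183

Days in months before Jul: 31 + 29 + 31 + 30 + 31 + 30 = 182.
Plus 1 day into Jul → day 183.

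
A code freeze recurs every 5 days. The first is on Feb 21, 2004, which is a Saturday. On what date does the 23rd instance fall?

The 23rd occurrence is 22 intervals after the first: 22 × 5 = 110 days after Feb 21, 2004.
Feb has 29 days — 8 days to the end of Feb leaves 102.
Mar has 31 days (71 left).
Apr has 30 days (41 left).
May has 31 days (10 left).
10 days into Jun → Jun 10, 2004.

Jun 10, 2004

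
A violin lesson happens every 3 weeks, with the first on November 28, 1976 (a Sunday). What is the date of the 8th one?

The 8th occurrence is 7 intervals after the first: 7 × 21 = 147 days after November 28, 1976.
November has 30 days — 2 days to the end of November leaves 145.
December has 31 days (114 left).
January has 31 days (83 left).
February has 28 days (55 left).
March has 31 days (24 left).
24 days into April → April 24, 1977.

April 24, 1977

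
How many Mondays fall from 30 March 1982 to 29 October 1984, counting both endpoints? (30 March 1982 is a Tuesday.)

30 March 1982 is a Tuesday; the first Monday on or after it is 5 April 1982 (6 days later).
From 5 April 1982 to 29 October 1984: 270 + 365 + 303 = 938 days (rest of 1982, 1983, to 29 October 1984 in 1984).
938 ÷ 7 = 134 full weeks with remainder 0, so 134 more Mondays after the first → 135.

135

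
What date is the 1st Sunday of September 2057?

The first Sunday of September 2057 is September 2.

2057-09-02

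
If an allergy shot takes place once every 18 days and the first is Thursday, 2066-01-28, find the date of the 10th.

2066-07-09

The 10th occurrence is 9 intervals after the first: 9 × 18 = 162 days after 2066-01-28.
January has 31 days — 3 days to the end of January leaves 159.
February has 28 days (131 left).
March has 31 days (100 left).
April has 30 days (70 left).
May has 31 days (39 left).
June has 30 days (9 left).
9 days into July → 2066-07-09.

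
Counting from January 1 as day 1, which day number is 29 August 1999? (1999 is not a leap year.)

Days in months before August: 31 + 28 + 31 + 30 + 31 + 30 + 31 = 212.
Plus 29 days into August → day 241.

241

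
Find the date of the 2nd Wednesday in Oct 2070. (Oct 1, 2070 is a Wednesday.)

Oct 8, 2070

Oct 2070 begins on a Wednesday, so the first Wednesday is Oct 1.
The 2nd Wednesday is 1 weeks later: 1 + 7 = 8.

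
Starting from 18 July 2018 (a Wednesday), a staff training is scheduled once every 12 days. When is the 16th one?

14 January 2019

The 16th occurrence is 15 intervals after the first: 15 × 12 = 180 days after 18 July 2018.
July has 31 days — 13 days to the end of July leaves 167.
August has 31 days (136 left).
September has 30 days (106 left).
October has 31 days (75 left).
November has 30 days (45 left).
December has 31 days (14 left).
14 days into January → 14 January 2019.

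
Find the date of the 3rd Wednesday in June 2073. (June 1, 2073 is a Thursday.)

June 2073 begins on a Thursday, so the first Wednesday is June 7 (6 days later).
The 3rd Wednesday is 2 weeks later: 7 + 14 = 21.

2073-06-21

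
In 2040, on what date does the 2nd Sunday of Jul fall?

Jul 8, 2040

Jul 2040 begins on a Sunday, so the first Sunday is Jul 1.
The 2nd Sunday is 1 weeks later: 1 + 7 = 8.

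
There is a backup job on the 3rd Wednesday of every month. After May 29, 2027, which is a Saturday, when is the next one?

May 2027 starts on a Saturday; its first Wednesday is the 5th, so the 3rd Wednesday is the 19th — May 19, 2027.
That is not after May 29, 2027, so look at June 2027.
June 2027 starts on a Tuesday; its first Wednesday is the 2nd, so the 3rd Wednesday is the 16th — June 16, 2027.

June 16, 2027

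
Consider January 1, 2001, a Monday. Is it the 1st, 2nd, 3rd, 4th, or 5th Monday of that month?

Day 1 falls in week ⌈1/7⌉ of the month.
Days 1–7 hold the 1st Monday, 8–14 the 2nd, 15–21 the 3rd, 22–28 the 4th, 29–31 the 5th.
1 is in the range for the 1st.

1st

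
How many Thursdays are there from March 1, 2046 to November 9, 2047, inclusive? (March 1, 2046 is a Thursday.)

89

March 1, 2046 is a Thursday; the first Thursday on or after it is March 1, 2046.
From March 1, 2046 to November 9, 2047: 305 + 313 = 618 days (rest of 2046, to November 9, 2047 in 2047).
618 ÷ 7 = 88 full weeks with remainder 2, so 88 more Thursdays after the first → 89.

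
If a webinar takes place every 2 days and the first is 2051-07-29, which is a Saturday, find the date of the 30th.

The 30th occurrence is 29 intervals after the first: 29 × 2 = 58 days after 2051-07-29.
July has 31 days — 2 days to the end of July leaves 56.
August has 31 days (25 left).
25 days into September → 2051-09-25.

2051-09-25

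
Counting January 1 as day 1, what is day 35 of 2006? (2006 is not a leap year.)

4 February 2006

January has 31 days (35 − 31 = 4 remain).
4 into February → February 4.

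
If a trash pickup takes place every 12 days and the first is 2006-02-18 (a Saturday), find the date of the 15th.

The 15th occurrence is 14 intervals after the first: 14 × 12 = 168 days after 2006-02-18.
February has 28 days — 10 days to the end of February leaves 158.
March has 31 days (127 left).
April has 30 days (97 left).
May has 31 days (66 left).
June has 30 days (36 left).
July has 31 days (5 left).
5 days into August → 2006-08-05.

2006-08-05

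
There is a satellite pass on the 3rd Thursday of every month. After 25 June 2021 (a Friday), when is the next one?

June 2021 starts on a Tuesday; its first Thursday is the 3rd, so the 3rd Thursday is the 17th — 17 June 2021.
That is not after 25 June 2021, so look at July 2021.
July 2021 starts on a Thursday; its first Thursday is the 1st, so the 3rd Thursday is the 15th — 15 July 2021.

15 July 2021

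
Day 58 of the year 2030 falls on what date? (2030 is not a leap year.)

Feb 27, 2030

Jan has 31 days (58 − 31 = 27 remain).
27 into Feb → Feb 27.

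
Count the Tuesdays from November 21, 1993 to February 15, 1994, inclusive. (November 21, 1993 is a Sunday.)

November 21, 1993 is a Sunday; the first Tuesday on or after it is November 23, 1993 (2 days later).
From November 23, 1993 to February 15, 1994: 7 + 31 + 31 + 15 = 84 days (rest of November, December, January, February).
84 ÷ 7 = 12 full weeks with remainder 0, so 12 more Tuesdays after the first → 13.

13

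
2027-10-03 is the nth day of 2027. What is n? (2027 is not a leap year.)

Days in months before October: 31 + 28 + 31 + 30 + 31 + 30 + 31 + 31 + 30 = 273.
Plus 3 days into October → day 276.

276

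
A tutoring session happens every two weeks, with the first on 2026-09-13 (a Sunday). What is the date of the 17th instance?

The 17th occurrence is 16 intervals after the first: 16 × 14 = 224 days after 2026-09-13.
September has 30 days — 17 days to the end of September leaves 207.
October has 31 days (176 left).
November has 30 days (146 left).
December has 31 days (115 left).
January has 31 days (84 left).
February has 28 days (56 left).
March has 31 days (25 left).
25 days into April → 2027-04-25.

2027-04-25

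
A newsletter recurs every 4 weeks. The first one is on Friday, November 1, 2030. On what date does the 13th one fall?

October 3, 2031

The 13th occurrence is 12 intervals after the first: 12 × 28 = 336 days after November 1, 2030.
November has 30 days — 29 days to the end of November leaves 307.
December has 31 days (276 left).
January has 31 days (245 left).
February has 28 days (217 left).
March has 31 days (186 left).
April has 30 days (156 left).
May has 31 days (125 left).
June has 30 days (95 left).
July has 31 days (64 left).
August has 31 days (33 left).
September has 30 days (3 left).
3 days into October → October 3, 2031.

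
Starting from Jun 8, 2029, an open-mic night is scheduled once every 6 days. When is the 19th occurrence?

Sep 24, 2029

The 19th occurrence is 18 intervals after the first: 18 × 6 = 108 days after Jun 8, 2029.
Jun has 30 days — 22 days to the end of Jun leaves 86.
Jul has 31 days (55 left).
Aug has 31 days (24 left).
24 days into Sep → Sep 24, 2029.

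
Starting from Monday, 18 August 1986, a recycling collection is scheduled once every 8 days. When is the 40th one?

The 40th occurrence is 39 intervals after the first: 39 × 8 = 312 days after 18 August 1986.
August has 31 days — 13 days to the end of August leaves 299.
September has 30 days (269 left).
October has 31 days (238 left).
November has 30 days (208 left).
December has 31 days (177 left).
January has 31 days (146 left).
February has 28 days (118 left).
March has 31 days (87 left).
April has 30 days (57 left).
May has 31 days (26 left).
26 days into June → 26 June 1987.

26 June 1987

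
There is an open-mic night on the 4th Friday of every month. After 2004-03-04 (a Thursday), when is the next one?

2004-03-26

March 2004 starts on a Monday; its first Friday is the 5th, so the 4th Friday is the 26th — 2004-03-26.
2004-03-26 is after 2004-03-04, so that is the next one.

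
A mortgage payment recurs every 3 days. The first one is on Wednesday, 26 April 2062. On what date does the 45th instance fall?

The 45th occurrence is 44 intervals after the first: 44 × 3 = 132 days after 26 April 2062.
April has 30 days — 4 days to the end of April leaves 128.
May has 31 days (97 left).
June has 30 days (67 left).
July has 31 days (36 left).
August has 31 days (5 left).
5 days into September → 5 September 2062.

5 September 2062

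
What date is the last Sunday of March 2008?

March 2008 begins on a Saturday, so the first Sunday is March 2 (1 day later).
March 2008 has 31 days. Adding weeks: 2, 9, 16, 23, 30 — the last one ≤ 31 is the 30th.

2008-03-30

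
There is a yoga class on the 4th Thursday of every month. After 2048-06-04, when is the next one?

June 2048 starts on a Monday; its first Thursday is the 4th, so the 4th Thursday is the 25th — 2048-06-25.
2048-06-25 is after 2048-06-04, so that is the next one.

2048-06-25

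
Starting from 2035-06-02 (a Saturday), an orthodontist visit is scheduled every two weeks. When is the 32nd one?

2036-08-09

The 32nd occurrence is 31 intervals after the first: 31 × 14 = 434 days after 2035-06-02.
June has 30 days — 28 days to the end of June leaves 406.
From end of June to end of 2035 is 184 days (222 left).
January has 31 days (191 left).
February has 29 days (162 left).
March has 31 days (131 left).
April has 30 days (101 left).
May has 31 days (70 left).
June has 30 days (40 left).
July has 31 days (9 left).
9 days into August → 2036-08-09.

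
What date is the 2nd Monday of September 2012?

September 10, 2012

The first Monday of September 2012 is September 3.
The 2nd Monday is 1 weeks later: 3 + 7 = 10.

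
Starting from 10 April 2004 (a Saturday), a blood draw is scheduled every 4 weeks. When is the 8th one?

The 8th occurrence is 7 intervals after the first: 7 × 28 = 196 days after 10 April 2004.
April has 30 days — 20 days to the end of April leaves 176.
May has 31 days (145 left).
June has 30 days (115 left).
July has 31 days (84 left).
August has 31 days (53 left).
September has 30 days (23 left).
23 days into October → 23 October 2004.

23 October 2004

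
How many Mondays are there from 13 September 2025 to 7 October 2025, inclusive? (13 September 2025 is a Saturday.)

4

13 September 2025 is a Saturday; the first Monday on or after it is 15 September 2025 (2 days later).
From 15 September 2025 to 7 October 2025: 15 + 7 = 22 days (rest of September, October).
22 ÷ 7 = 3 full weeks with remainder 1, so 3 more Mondays after the first → 4.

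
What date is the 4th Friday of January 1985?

1985-01-25

January 1985 begins on a Tuesday, so the first Friday is January 4 (3 days later).
The 4th Friday is 3 weeks later: 4 + 21 = 25.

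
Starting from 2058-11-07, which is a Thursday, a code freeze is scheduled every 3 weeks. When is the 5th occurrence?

The 5th occurrence is 4 intervals after the first: 4 × 21 = 84 days after 2058-11-07.
November has 30 days — 23 days to the end of November leaves 61.
December has 31 days (30 left).
30 days into January → 2059-01-30.

2059-01-30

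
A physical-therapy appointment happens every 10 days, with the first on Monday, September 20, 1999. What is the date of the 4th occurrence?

The 4th occurrence is 3 intervals after the first: 3 × 10 = 30 days after September 20, 1999.
September has 30 days — 10 days to the end of September leaves 20.
20 days into October → October 20, 1999.

October 20, 1999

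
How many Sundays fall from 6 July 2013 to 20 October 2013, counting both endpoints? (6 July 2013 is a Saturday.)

16

6 July 2013 is a Saturday; the first Sunday on or after it is 7 July 2013 (1 day later).
From 7 July 2013 to 20 October 2013: 24 + 31 + 30 + 20 = 105 days (rest of July, August, September, October).
105 ÷ 7 = 15 full weeks with remainder 0, so 15 more Sundays after the first → 16.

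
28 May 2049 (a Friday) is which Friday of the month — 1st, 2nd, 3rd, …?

Day 28 falls in week ⌈28/7⌉ of the month.
Days 1–7 hold the 1st Friday, 8–14 the 2nd, 15–21 the 3rd, 22–28 the 4th, 29–31 the 5th.
28 is in the range for the 4th.

4th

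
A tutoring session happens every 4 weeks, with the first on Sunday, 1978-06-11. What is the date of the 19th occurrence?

The 19th occurrence is 18 intervals after the first: 18 × 28 = 504 days after 1978-06-11.
June has 30 days — 19 days to the end of June leaves 485.
From end of June to end of 1978 is 184 days (301 left).
January has 31 days (270 left).
February has 28 days (242 left).
March has 31 days (211 left).
April has 30 days (181 left).
May has 31 days (150 left).
June has 30 days (120 left).
July has 31 days (89 left).
August has 31 days (58 left).
September has 30 days (28 left).
28 days into October → 1979-10-28.

1979-10-28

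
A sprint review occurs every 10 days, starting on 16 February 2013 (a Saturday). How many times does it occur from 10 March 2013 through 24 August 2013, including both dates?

Occurrences land 10·i days after 16 February 2013 for i = 0, 1, 2, …
10 March 2013 is 22 days after the start; 22 ÷ 10 = 2 remainder 2; since the remainder is 2, round up to i = 3. First occurrence in the window: #4 on 18 March 2013 (3×10 = 30 days in).
24 August 2013 is 189 days after the start; 189 ÷ 10 = 18 remainder 9. Last occurrence in the window: #19 on 15 August 2013.
Occurrences #4 through #19: 16 in total.

16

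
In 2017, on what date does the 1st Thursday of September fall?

7 September 2017

The first Thursday of September 2017 is September 7.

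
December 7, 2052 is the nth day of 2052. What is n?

Days in months before December: 31 + 29 + 31 + 30 + 31 + 30 + 31 + 31 + 30 + 31 + 30 = 335.
Plus 7 days into December → day 342.

342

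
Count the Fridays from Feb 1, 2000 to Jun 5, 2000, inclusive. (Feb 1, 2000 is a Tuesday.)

18

Feb 1, 2000 is a Tuesday; the first Friday on or after it is Feb 4, 2000 (3 days later).
From Feb 4, 2000 to Jun 5, 2000: 25 + 31 + 30 + 31 + 5 = 122 days (rest of Feb, Mar, Apr, May, Jun).
122 ÷ 7 = 17 full weeks with remainder 3, so 17 more Fridays after the first → 18.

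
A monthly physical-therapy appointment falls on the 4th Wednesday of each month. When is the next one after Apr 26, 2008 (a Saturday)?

Apr 2008 starts on a Tuesday; its first Wednesday is the 2nd, so the 4th Wednesday is the 23rd — Apr 23, 2008.
That is not after Apr 26, 2008, so look at May 2008.
May 2008 starts on a Thursday; its first Wednesday is the 7th, so the 4th Wednesday is the 28th — May 28, 2008.

May 28, 2008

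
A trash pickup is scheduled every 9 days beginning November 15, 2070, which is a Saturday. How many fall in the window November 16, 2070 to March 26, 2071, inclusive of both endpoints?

14

Occurrences land 9·i days after November 15, 2070 for i = 0, 1, 2, …
November 16, 2070 is 1 day after the start; 1 ÷ 9 = 0 remainder 1; since the remainder is 1, round up to i = 1. First occurrence in the window: #2 on November 24, 2070 (1×9 = 9 days in).
March 26, 2071 is 131 days after the start; 131 ÷ 9 = 14 remainder 5. Last occurrence in the window: #15 on March 21, 2071.
Occurrences #2 through #15: 14 in total.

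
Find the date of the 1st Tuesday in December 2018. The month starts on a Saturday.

December 2018 begins on a Saturday, so the first Tuesday is December 4 (3 days later).

December 4, 2018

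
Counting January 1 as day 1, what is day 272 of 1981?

Sep 29, 1981

Jan has 31 days (272 − 31 = 241 remain).
Feb has 28 days (241 − 28 = 213 remain).
Mar has 31 days (213 − 31 = 182 remain).
Apr has 30 days (182 − 30 = 152 remain).
May has 31 days (152 − 31 = 121 remain).
Jun has 30 days (121 − 30 = 91 remain).
Jul has 31 days (91 − 31 = 60 remain).
Aug has 31 days (60 − 31 = 29 remain).
29 into Sep → Sep 29.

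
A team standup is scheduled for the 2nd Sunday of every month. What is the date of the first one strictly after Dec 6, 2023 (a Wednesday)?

Dec 10, 2023

Dec 2023 starts on a Friday; its first Sunday is the 3rd, so the 2nd Sunday is the 10th — Dec 10, 2023.
Dec 10, 2023 is after Dec 6, 2023, so that is the next one.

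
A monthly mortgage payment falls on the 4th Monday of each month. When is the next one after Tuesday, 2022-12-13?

December 2022 starts on a Thursday; its first Monday is the 5th, so the 4th Monday is the 26th — 2022-12-26.
2022-12-26 is after 2022-12-13, so that is the next one.

2022-12-26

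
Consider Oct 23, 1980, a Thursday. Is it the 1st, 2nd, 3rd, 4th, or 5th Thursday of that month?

Day 23 falls in week ⌈23/7⌉ of the month.
Days 1–7 hold the 1st Thursday, 8–14 the 2nd, 15–21 the 3rd, 22–28 the 4th, 29–31 the 5th.
23 is in the range for the 4th.

4th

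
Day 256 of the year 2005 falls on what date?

January has 31 days (256 − 31 = 225 remain).
February has 28 days (225 − 28 = 197 remain).
March has 31 days (197 − 31 = 166 remain).
April has 30 days (166 − 30 = 136 remain).
May has 31 days (136 − 31 = 105 remain).
June has 30 days (105 − 30 = 75 remain).
July has 31 days (75 − 31 = 44 remain).
August has 31 days (44 − 31 = 13 remain).
13 into September → September 13.

September 13, 2005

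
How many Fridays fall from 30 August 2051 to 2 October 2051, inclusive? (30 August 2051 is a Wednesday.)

30 August 2051 is a Wednesday; the first Friday on or after it is 1 September 2051 (2 days later).
From 1 September 2051 to 2 October 2051: 29 + 2 = 31 days (rest of September, October).
31 ÷ 7 = 4 full weeks with remainder 3, so 4 more Fridays after the first → 5.

5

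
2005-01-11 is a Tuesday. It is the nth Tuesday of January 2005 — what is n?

2nd

Day 11 falls in week ⌈11/7⌉ of the month.
Days 1–7 hold the 1st Tuesday, 8–14 the 2nd, 15–21 the 3rd, 22–28 the 4th, 29–31 the 5th.
11 is in the range for the 2nd.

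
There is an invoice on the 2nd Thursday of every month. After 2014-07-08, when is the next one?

July 2014 starts on a Tuesday; its first Thursday is the 3rd, so the 2nd Thursday is the 10th — 2014-07-10.
2014-07-10 is after 2014-07-08, so that is the next one.

2014-07-10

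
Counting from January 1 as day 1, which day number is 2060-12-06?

341

Days in months before December: 31 + 29 + 31 + 30 + 31 + 30 + 31 + 31 + 30 + 31 + 30 = 335.
Plus 6 days into December → day 341.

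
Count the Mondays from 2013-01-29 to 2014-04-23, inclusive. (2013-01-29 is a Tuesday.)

64

2013-01-29 is a Tuesday; the first Monday on or after it is 2013-02-04 (6 days later).
From 2013-02-04 to 2014-04-23: 330 + 113 = 443 days (rest of 2013, to 2014-04-23 in 2014).
443 ÷ 7 = 63 full weeks with remainder 2, so 63 more Mondays after the first → 64.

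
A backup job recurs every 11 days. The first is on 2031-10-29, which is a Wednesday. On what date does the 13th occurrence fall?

2032-03-09

The 13th occurrence is 12 intervals after the first: 12 × 11 = 132 days after 2031-10-29.
October has 31 days — 2 days to the end of October leaves 130.
November has 30 days (100 left).
December has 31 days (69 left).
January has 31 days (38 left).
February has 29 days (9 left).
9 days into March → 2032-03-09.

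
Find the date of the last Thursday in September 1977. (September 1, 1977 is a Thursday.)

29 September 1977

September 1977 begins on a Thursday, so the first Thursday is September 1.
September 1977 has 30 days. Adding weeks: 1, 8, 15, 22, 29 — the last one ≤ 30 is the 29th.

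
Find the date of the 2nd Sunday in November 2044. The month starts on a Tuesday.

13 November 2044

November 2044 begins on a Tuesday, so the first Sunday is November 6 (5 days later).
The 2nd Sunday is 1 weeks later: 6 + 7 = 13.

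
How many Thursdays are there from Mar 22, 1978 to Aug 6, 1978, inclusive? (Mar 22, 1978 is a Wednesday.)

Mar 22, 1978 is a Wednesday; the first Thursday on or after it is Mar 23, 1978 (1 day later).
From Mar 23, 1978 to Aug 6, 1978: 8 + 30 + 31 + 30 + 31 + 6 = 136 days (rest of Mar, Apr, May, Jun, Jul, Aug).
136 ÷ 7 = 19 full weeks with remainder 3, so 19 more Thursdays after the first → 20.

20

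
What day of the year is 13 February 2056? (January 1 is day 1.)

Days in months before February: 31 = 31.
Plus 13 days into February → day 44.

44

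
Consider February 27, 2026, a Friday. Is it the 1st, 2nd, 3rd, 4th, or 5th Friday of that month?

Day 27 falls in week ⌈27/7⌉ of the month.
Days 1–7 hold the 1st Friday, 8–14 the 2nd, 15–21 the 3rd, 22–28 the 4th, 29–31 the 5th.
27 is in the range for the 4th.

4th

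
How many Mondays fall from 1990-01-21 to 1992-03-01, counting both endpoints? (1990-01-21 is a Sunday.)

1990-01-21 is a Sunday; the first Monday on or after it is 1990-01-22 (1 day later).
From 1990-01-22 to 1992-03-01: 343 + 365 + 61 = 769 days (rest of 1990, 1991, to 1992-03-01 in 1992).
769 ÷ 7 = 109 full weeks with remainder 6, so 109 more Mondays after the first → 110.

110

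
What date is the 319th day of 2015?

15 November 2015

January has 31 days (319 − 31 = 288 remain).
February has 28 days (288 − 28 = 260 remain).
March has 31 days (260 − 31 = 229 remain).
April has 30 days (229 − 30 = 199 remain).
May has 31 days (199 − 31 = 168 remain).
June has 30 days (168 − 30 = 138 remain).
July has 31 days (138 − 31 = 107 remain).
August has 31 days (107 − 31 = 76 remain).
September has 30 days (76 − 30 = 46 remain).
October has 31 days (46 − 31 = 15 remain).
15 into November → November 15.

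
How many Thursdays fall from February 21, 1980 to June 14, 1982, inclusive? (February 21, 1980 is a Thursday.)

121

February 21, 1980 is a Thursday; the first Thursday on or after it is February 21, 1980.
From February 21, 1980 to June 14, 1982: 314 + 365 + 165 = 844 days (rest of 1980, 1981, to June 14, 1982 in 1982).
844 ÷ 7 = 120 full weeks with remainder 4, so 120 more Thursdays after the first → 121.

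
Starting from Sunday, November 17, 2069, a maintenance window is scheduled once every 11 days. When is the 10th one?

February 24, 2070

The 10th occurrence is 9 intervals after the first: 9 × 11 = 99 days after November 17, 2069.
November has 30 days — 13 days to the end of November leaves 86.
December has 31 days (55 left).
January has 31 days (24 left).
24 days into February → February 24, 2070.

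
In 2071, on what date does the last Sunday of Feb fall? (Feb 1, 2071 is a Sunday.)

Feb 22, 2071

Feb 2071 begins on a Sunday, so the first Sunday is Feb 1.
Feb 2071 has 28 days. Adding weeks: 1, 8, 15, 22 — the last one ≤ 28 is the 22nd.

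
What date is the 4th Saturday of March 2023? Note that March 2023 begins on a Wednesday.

25 March 2023

March 2023 begins on a Wednesday, so the first Saturday is March 4 (3 days later).
The 4th Saturday is 3 weeks later: 4 + 21 = 25.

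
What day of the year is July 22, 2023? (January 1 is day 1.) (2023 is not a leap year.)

203

Days in months before July: 31 + 28 + 31 + 30 + 31 + 30 = 181.
Plus 22 days into July → day 203.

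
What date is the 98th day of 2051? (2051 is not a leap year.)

April 8, 2051

January has 31 days (98 − 31 = 67 remain).
February has 28 days (67 − 28 = 39 remain).
March has 31 days (39 − 31 = 8 remain).
8 into April → April 8.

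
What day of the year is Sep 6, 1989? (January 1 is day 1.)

249

Days in months before Sep: 31 + 28 + 31 + 30 + 31 + 30 + 31 + 31 = 243.
Plus 6 days into Sep → day 249.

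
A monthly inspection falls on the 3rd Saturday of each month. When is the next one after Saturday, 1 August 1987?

August 1987 starts on a Saturday; its first Saturday is the 1st, so the 3rd Saturday is the 15th — 15 August 1987.
15 August 1987 is after 1 August 1987, so that is the next one.

15 August 1987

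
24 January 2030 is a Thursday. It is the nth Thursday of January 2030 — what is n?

Day 24 falls in week ⌈24/7⌉ of the month.
Days 1–7 hold the 1st Thursday, 8–14 the 2nd, 15–21 the 3rd, 22–28 the 4th, 29–31 the 5th.
24 is in the range for the 4th.

4th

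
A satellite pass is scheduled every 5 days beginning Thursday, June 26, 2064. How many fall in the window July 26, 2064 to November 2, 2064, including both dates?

Occurrences land 5·i days after June 26, 2064 for i = 0, 1, 2, …
July 26, 2064 is 30 days after the start; 30 ÷ 5 = 6 remainder 0. First occurrence in the window: #7 on July 26, 2064 (6×5 = 30 days in).
November 2, 2064 is 129 days after the start; 129 ÷ 5 = 25 remainder 4. Last occurrence in the window: #26 on October 29, 2064.
Occurrences #7 through #26: 20 in total.

20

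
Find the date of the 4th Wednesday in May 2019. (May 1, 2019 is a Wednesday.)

May 2019 begins on a Wednesday, so the first Wednesday is May 1.
The 4th Wednesday is 3 weeks later: 1 + 21 = 22.

May 22, 2019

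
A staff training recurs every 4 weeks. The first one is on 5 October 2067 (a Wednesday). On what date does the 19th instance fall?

20 February 2069

The 19th occurrence is 18 intervals after the first: 18 × 28 = 504 days after 5 October 2067.
October has 31 days — 26 days to the end of October leaves 478.
From end of October to end of 2067 is 61 days (417 left).
2068 has 366 days (51 left).
January has 31 days (20 left).
20 days into February → 20 February 2069.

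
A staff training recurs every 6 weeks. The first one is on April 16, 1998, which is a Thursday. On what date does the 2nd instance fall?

The 2nd occurrence is 1 interval after the first: 1 × 42 = 42 days after April 16, 1998.
April has 30 days — 14 days to the end of April leaves 28.
28 days into May → May 28, 1998.

May 28, 1998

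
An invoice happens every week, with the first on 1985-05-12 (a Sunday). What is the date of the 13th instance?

1985-08-04

The 13th occurrence is 12 intervals after the first: 12 × 7 = 84 days after 1985-05-12.
May has 31 days — 19 days to the end of May leaves 65.
June has 30 days (35 left).
July has 31 days (4 left).
4 days into August → 1985-08-04.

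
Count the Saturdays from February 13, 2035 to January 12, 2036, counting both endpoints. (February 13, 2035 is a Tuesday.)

48

February 13, 2035 is a Tuesday; the first Saturday on or after it is February 17, 2035 (4 days later).
From February 17, 2035 to January 12, 2036: 317 + 12 = 329 days (rest of 2035, to January 12, 2036 in 2036).
329 ÷ 7 = 47 full weeks with remainder 0, so 47 more Saturdays after the first → 48.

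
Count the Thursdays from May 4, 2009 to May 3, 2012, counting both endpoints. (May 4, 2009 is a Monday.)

May 4, 2009 is a Monday; the first Thursday on or after it is May 7, 2009 (3 days later).
From May 7, 2009 to May 3, 2012: 238 + 365 + 365 + 124 = 1092 days (rest of 2009, 2010, 2011, to May 3, 2012 in 2012).
1092 ÷ 7 = 156 full weeks with remainder 0, so 156 more Thursdays after the first → 157.

157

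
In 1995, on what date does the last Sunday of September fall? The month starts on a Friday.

September 1995 begins on a Friday, so the first Sunday is September 3 (2 days later).
September 1995 has 30 days. Adding weeks: 3, 10, 17, 24 — the last one ≤ 30 is the 24th.

1995-09-24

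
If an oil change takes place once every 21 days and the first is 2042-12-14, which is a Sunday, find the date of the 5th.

The 5th occurrence is 4 intervals after the first: 4 × 21 = 84 days after 2042-12-14.
December has 31 days — 17 days to the end of December leaves 67.
January has 31 days (36 left).
February has 28 days (8 left).
8 days into March → 2043-03-08.

2043-03-08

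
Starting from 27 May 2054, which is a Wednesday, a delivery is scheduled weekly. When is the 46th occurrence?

7 April 2055

The 46th occurrence is 45 intervals after the first: 45 × 7 = 315 days after 27 May 2054.
May has 31 days — 4 days to the end of May leaves 311.
June has 30 days (281 left).
July has 31 days (250 left).
August has 31 days (219 left).
September has 30 days (189 left).
October has 31 days (158 left).
November has 30 days (128 left).
December has 31 days (97 left).
January has 31 days (66 left).
February has 28 days (38 left).
March has 31 days (7 left).
7 days into April → 7 April 2055.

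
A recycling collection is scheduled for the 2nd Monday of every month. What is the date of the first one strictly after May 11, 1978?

Jun 12, 1978

May 1978 starts on a Monday; its first Monday is the 1st, so the 2nd Monday is the 8th — May 8, 1978.
That is not after May 11, 1978, so look at Jun 1978.
Jun 1978 starts on a Thursday; its first Monday is the 5th, so the 2nd Monday is the 12th — Jun 12, 1978.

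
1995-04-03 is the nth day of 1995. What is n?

Days in months before April: 31 + 28 + 31 = 90.
Plus 3 days into April → day 93.

93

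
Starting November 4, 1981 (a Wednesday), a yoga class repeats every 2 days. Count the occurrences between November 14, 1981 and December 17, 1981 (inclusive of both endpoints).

Occurrences land 2·i days after November 4, 1981 for i = 0, 1, 2, …
November 14, 1981 is 10 days after the start; 10 ÷ 2 = 5 remainder 0. First occurrence in the window: #6 on November 14, 1981 (5×2 = 10 days in).
December 17, 1981 is 43 days after the start; 43 ÷ 2 = 21 remainder 1. Last occurrence in the window: #22 on December 16, 1981.
Occurrences #6 through #22: 17 in total.

17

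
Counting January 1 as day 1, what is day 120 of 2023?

30 April 2023

January has 31 days (120 − 31 = 89 remain).
February has 28 days (89 − 28 = 61 remain).
March has 31 days (61 − 31 = 30 remain).
30 into April → April 30.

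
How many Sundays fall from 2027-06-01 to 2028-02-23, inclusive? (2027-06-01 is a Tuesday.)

2027-06-01 is a Tuesday; the first Sunday on or after it is 2027-06-06 (5 days later).
From 2027-06-06 to 2028-02-23: 24 + 31 + 31 + 30 + 31 + 30 + 31 + 31 + 23 = 262 days (rest of June, July, August, September, October, November, December, January, February).
262 ÷ 7 = 37 full weeks with remainder 3, so 37 more Sundays after the first → 38.

38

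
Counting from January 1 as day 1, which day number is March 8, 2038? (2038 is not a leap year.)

Days in months before March: 31 + 28 = 59.
Plus 8 days into March → day 67.

67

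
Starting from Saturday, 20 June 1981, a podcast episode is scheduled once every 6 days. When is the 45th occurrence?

11 March 1982

The 45th occurrence is 44 intervals after the first: 44 × 6 = 264 days after 20 June 1981.
June has 30 days — 10 days to the end of June leaves 254.
July has 31 days (223 left).
August has 31 days (192 left).
September has 30 days (162 left).
October has 31 days (131 left).
November has 30 days (101 left).
December has 31 days (70 left).
January has 31 days (39 left).
February has 28 days (11 left).
11 days into March → 11 March 1982.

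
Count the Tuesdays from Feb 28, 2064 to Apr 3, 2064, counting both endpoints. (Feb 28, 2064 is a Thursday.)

5

Feb 28, 2064 is a Thursday; the first Tuesday on or after it is Mar 4, 2064 (5 days later).
From Mar 4, 2064 to Apr 3, 2064: 27 + 3 = 30 days (rest of Mar, Apr).
30 ÷ 7 = 4 full weeks with remainder 2, so 4 more Tuesdays after the first → 5.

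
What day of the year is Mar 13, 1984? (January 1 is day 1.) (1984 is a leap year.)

Days in months before Mar: 31 + 29 = 60.
Plus 13 days into Mar → day 73.

73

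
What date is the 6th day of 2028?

6 January 2028

6 into January → January 6.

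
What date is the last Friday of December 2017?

The first Friday of December 2017 is December 1.
December 2017 has 31 days. Adding weeks: 1, 8, 15, 22, 29 — the last one ≤ 31 is the 29th.

December 29, 2017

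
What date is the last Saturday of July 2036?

July 2036 begins on a Tuesday, so the first Saturday is July 5 (4 days later).
July 2036 has 31 days. Adding weeks: 5, 12, 19, 26 — the last one ≤ 31 is the 26th.

26 July 2036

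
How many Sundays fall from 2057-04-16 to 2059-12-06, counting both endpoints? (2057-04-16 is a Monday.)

137

2057-04-16 is a Monday; the first Sunday on or after it is 2057-04-22 (6 days later).
From 2057-04-22 to 2059-12-06: 253 + 365 + 340 = 958 days (rest of 2057, 2058, to 2059-12-06 in 2059).
958 ÷ 7 = 136 full weeks with remainder 6, so 136 more Sundays after the first → 137.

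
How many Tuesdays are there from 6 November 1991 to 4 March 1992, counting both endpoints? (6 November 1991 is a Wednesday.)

6 November 1991 is a Wednesday; the first Tuesday on or after it is 12 November 1991 (6 days later).
From 12 November 1991 to 4 March 1992: 18 + 31 + 31 + 29 + 4 = 113 days (rest of November, December, January, February, March).
113 ÷ 7 = 16 full weeks with remainder 1, so 16 more Tuesdays after the first → 17.

17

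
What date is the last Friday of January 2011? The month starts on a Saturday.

January 28, 2011

January 2011 begins on a Saturday, so the first Friday is January 7 (6 days later).
January 2011 has 31 days. Adding weeks: 7, 14, 21, 28 — the last one ≤ 31 is the 28th.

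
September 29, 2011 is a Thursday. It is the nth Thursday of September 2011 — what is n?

Day 29 falls in week ⌈29/7⌉ of the month.
Days 1–7 hold the 1st Thursday, 8–14 the 2nd, 15–21 the 3rd, 22–28 the 4th, 29–31 the 5th.
29 is in the range for the 5th.

5th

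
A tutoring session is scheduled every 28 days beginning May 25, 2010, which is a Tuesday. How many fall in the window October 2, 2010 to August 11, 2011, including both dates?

11

Occurrences land 28·i days after May 25, 2010 for i = 0, 1, 2, …
October 2, 2010 is 130 days after the start; 130 ÷ 28 = 4 remainder 18; since the remainder is 18, round up to i = 5. First occurrence in the window: #6 on October 12, 2010 (5×28 = 140 days in).
August 11, 2011 is 443 days after the start; 443 ÷ 28 = 15 remainder 23. Last occurrence in the window: #16 on July 19, 2011.
Occurrences #6 through #16: 11 in total.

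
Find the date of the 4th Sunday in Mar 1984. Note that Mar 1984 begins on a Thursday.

Mar 1984 begins on a Thursday, so the first Sunday is Mar 4 (3 days later).
The 4th Sunday is 3 weeks later: 4 + 21 = 25.

Mar 25, 1984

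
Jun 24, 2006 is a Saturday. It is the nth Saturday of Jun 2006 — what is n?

Day 24 falls in week ⌈24/7⌉ of the month.
Days 1–7 hold the 1st Saturday, 8–14 the 2nd, 15–21 the 3rd, 22–28 the 4th, 29–31 the 5th.
24 is in the range for the 4th.

4th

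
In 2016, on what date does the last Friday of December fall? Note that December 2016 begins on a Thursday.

December 2016 begins on a Thursday, so the first Friday is December 2 (1 day later).
December 2016 has 31 days. Adding weeks: 2, 9, 16, 23, 30 — the last one ≤ 31 is the 30th.

December 30, 2016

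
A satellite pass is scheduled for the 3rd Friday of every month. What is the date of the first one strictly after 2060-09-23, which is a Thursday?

2060-10-15

September 2060 starts on a Wednesday; its first Friday is the 3rd, so the 3rd Friday is the 17th — 2060-09-17.
That is not after 2060-09-23, so look at October 2060.
October 2060 starts on a Friday; its first Friday is the 1st, so the 3rd Friday is the 15th — 2060-10-15.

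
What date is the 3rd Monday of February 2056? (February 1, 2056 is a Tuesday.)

February 2056 begins on a Tuesday, so the first Monday is February 7 (6 days later).
The 3rd Monday is 2 weeks later: 7 + 14 = 21.

21 February 2056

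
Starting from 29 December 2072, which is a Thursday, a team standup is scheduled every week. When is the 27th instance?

The 27th occurrence is 26 intervals after the first: 26 × 7 = 182 days after 29 December 2072.
December has 31 days — 2 days to the end of December leaves 180.
January has 31 days (149 left).
February has 28 days (121 left).
March has 31 days (90 left).
April has 30 days (60 left).
May has 31 days (29 left).
29 days into June → 29 June 2073.

29 June 2073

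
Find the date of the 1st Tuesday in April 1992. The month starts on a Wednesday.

April 7, 1992

April 1992 begins on a Wednesday, so the first Tuesday is April 7 (6 days later).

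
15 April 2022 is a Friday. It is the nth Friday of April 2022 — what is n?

3rd

Day 15 falls in week ⌈15/7⌉ of the month.
Days 1–7 hold the 1st Friday, 8–14 the 2nd, 15–21 the 3rd, 22–28 the 4th, 29–31 the 5th.
15 is in the range for the 3rd.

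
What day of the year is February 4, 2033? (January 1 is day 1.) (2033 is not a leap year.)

Days in months before February: 31 = 31.
Plus 4 days into February → day 35.

35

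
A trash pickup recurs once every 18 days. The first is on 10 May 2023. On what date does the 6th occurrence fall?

The 6th occurrence is 5 intervals after the first: 5 × 18 = 90 days after 10 May 2023.
May has 31 days — 21 days to the end of May leaves 69.
June has 30 days (39 left).
July has 31 days (8 left).
8 days into August → 8 August 2023.

8 August 2023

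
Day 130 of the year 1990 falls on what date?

January has 31 days (130 − 31 = 99 remain).
February has 28 days (99 − 28 = 71 remain).
March has 31 days (71 − 31 = 40 remain).
April has 30 days (40 − 30 = 10 remain).
10 into May → May 10.

May 10, 1990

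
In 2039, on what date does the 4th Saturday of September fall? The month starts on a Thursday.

September 24, 2039

September 2039 begins on a Thursday, so the first Saturday is September 3 (2 days later).
The 4th Saturday is 3 weeks later: 3 + 21 = 24.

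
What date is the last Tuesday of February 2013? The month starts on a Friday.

2013-02-26

February 2013 begins on a Friday, so the first Tuesday is February 5 (4 days later).
February 2013 has 28 days. Adding weeks: 5, 12, 19, 26 — the last one ≤ 28 is the 26th.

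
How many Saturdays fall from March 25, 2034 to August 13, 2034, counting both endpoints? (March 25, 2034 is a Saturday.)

March 25, 2034 is a Saturday; the first Saturday on or after it is March 25, 2034.
From March 25, 2034 to August 13, 2034: 6 + 30 + 31 + 30 + 31 + 13 = 141 days (rest of March, April, May, June, July, August).
141 ÷ 7 = 20 full weeks with remainder 1, so 20 more Saturdays after the first → 21.

21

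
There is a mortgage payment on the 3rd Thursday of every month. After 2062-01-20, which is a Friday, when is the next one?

2062-02-16

January 2062 starts on a Sunday; its first Thursday is the 5th, so the 3rd Thursday is the 19th — 2062-01-19.
That is not after 2062-01-20, so look at February 2062.
February 2062 starts on a Wednesday; its first Thursday is the 2nd, so the 3rd Thursday is the 16th — 2062-02-16.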